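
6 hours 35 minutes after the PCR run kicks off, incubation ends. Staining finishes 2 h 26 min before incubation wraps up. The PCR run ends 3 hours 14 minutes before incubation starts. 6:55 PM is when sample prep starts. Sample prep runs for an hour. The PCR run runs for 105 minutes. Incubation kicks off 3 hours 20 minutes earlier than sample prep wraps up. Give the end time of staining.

3:45 PM

Sample prep ends at 6:55 PM + 60 min = 7:55 PM.
Incubation starts at 7:55 PM − 200 min = 4:35 PM.
The PCR run ends at 4:35 PM − 194 min = 1:21 PM.
The PCR run starts at 1:21 PM − 105 min = 11:36 AM.
Incubation ends at 11:36 AM + 395 min = 6:11 PM.
Staining ends at 6:11 PM − 146 min = 3:45 PM.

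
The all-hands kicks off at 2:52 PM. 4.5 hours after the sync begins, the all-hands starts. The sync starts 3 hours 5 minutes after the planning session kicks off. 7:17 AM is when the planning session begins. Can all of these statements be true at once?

The sync starts at 7:17 AM + 185 min = 10:22 AM.
The all-hands starts at 10:22 AM + 270 min = 2:52 PM.
That matches the stated 2:52 PM, so the schedule is consistent.

Yes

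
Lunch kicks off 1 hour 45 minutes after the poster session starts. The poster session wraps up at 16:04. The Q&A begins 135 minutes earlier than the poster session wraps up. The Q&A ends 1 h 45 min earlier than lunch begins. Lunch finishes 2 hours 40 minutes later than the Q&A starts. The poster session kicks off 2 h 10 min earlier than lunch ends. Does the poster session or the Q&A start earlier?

The Q&A starts at 16:04 − 135 min = 13:49.
Lunch ends at 13:49 + 160 min = 16:29.
The poster session starts at 16:29 − 130 min = 14:19.
The poster session starts at 14:19 and the Q&A starts at 13:49, so the Q&A is first.

the Q&A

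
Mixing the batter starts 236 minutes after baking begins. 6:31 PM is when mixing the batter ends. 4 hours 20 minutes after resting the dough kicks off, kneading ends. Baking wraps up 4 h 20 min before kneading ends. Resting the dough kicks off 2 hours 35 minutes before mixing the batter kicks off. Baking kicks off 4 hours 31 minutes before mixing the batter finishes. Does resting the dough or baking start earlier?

baking

Baking starts at 6:31 PM − 271 min = 2:00 PM.
Mixing the batter starts at 2:00 PM + 236 min = 5:56 PM.
Resting the dough starts at 5:56 PM − 155 min = 3:21 PM.
Resting the dough starts at 3:21 PM and baking starts at 2:00 PM, so baking is first.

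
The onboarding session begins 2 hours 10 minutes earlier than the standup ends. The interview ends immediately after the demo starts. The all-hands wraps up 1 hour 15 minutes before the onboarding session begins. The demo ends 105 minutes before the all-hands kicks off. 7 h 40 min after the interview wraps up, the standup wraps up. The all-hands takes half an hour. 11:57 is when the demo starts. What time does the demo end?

The interview ends at 11:57.
The standup ends at 11:57 + 460 min = 19:37.
The onboarding session starts at 19:37 − 130 min = 17:27.
The all-hands ends at 17:27 − 75 min = 16:12.
The all-hands starts at 16:12 − 30 min = 15:42.
The demo ends at 15:42 − 105 min = 13:57.

13:57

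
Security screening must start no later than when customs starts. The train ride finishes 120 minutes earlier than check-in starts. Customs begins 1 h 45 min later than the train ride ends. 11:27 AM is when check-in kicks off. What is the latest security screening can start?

The train ride ends at 11:27 AM − 120 min = 9:27 AM.
Customs starts at 9:27 AM + 105 min = 11:12 AM.
Security screening is bounded by customs, so the latest it can start is 11:12 AM.

11:12 AM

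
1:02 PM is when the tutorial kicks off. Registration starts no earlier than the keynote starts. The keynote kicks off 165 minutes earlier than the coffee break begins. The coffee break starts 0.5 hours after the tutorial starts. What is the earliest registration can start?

10:47 AM

The coffee break starts at 1:02 PM + 30 min = 1:32 PM.
The keynote starts at 1:32 PM − 165 min = 10:47 AM.
Registration is bounded by the keynote, so the earliest it can start is 10:47 AM.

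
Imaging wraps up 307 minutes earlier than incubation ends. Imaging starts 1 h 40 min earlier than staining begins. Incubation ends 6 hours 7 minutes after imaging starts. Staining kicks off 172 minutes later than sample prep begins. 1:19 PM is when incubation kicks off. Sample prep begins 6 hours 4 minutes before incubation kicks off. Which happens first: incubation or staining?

staining

Sample prep starts at 1:19 PM − 364 min = 7:15 AM.
Staining starts at 7:15 AM + 172 min = 10:07 AM.
Incubation starts at 1:19 PM and staining starts at 10:07 AM, so staining is first.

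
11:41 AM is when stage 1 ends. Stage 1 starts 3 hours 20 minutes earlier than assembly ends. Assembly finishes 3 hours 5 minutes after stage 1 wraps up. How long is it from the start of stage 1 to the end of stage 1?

Assembly ends at 11:41 AM + 185 min = 2:46 PM.
Stage 1 starts at 2:46 PM − 200 min = 11:26 AM.
From 11:26 AM to 11:41 AM is 15 minutes.

15 minutes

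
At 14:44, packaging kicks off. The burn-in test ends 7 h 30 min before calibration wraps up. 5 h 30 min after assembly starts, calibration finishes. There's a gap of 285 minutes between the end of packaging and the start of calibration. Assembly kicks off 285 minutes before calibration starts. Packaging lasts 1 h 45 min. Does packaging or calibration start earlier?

packaging

Packaging ends at 14:44 + 105 min = 16:29.
Calibration starts at 16:29 + 285 min = 21:14.
Packaging starts at 14:44 and calibration starts at 21:14, so packaging is first.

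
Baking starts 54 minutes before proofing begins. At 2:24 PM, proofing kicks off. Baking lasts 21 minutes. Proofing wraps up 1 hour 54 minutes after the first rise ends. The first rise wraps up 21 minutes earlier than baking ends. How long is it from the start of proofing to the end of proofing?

Baking starts at 2:24 PM − 54 min = 1:30 PM.
Baking ends at 1:30 PM + 21 min = 1:51 PM.
The first rise ends at 1:51 PM − 21 min = 1:30 PM.
Proofing ends at 1:30 PM + 114 min = 3:24 PM.
From 2:24 PM to 3:24 PM is an hour.

an hour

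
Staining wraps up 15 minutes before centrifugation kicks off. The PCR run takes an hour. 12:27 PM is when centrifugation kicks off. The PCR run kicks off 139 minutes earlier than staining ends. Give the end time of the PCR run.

10:53 AM

Staining ends at 12:27 PM − 15 min = 12:12 PM.
The PCR run starts at 12:12 PM − 139 min = 9:53 AM.
The PCR run ends at 9:53 AM + 60 min = 10:53 AM.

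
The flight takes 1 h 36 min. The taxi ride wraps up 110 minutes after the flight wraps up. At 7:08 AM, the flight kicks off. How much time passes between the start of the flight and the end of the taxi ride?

The flight ends at 7:08 AM + 96 min = 8:44 AM.
The taxi ride ends at 8:44 AM + 110 min = 10:34 AM.
From 7:08 AM to 10:34 AM is 3 h 26 min.

3 h 26 min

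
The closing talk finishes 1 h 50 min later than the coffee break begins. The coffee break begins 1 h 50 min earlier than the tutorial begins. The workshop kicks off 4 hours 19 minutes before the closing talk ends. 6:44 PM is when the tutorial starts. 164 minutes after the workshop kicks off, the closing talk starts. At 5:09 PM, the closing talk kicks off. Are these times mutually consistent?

The coffee break starts at 6:44 PM − 110 min = 4:54 PM.
The closing talk ends at 4:54 PM + 110 min = 6:44 PM.
The workshop starts at 6:44 PM − 259 min = 2:25 PM.
The closing talk starts at 2:25 PM + 164 min = 5:09 PM.
That matches the stated 5:09 PM, so the schedule is consistent.

Yes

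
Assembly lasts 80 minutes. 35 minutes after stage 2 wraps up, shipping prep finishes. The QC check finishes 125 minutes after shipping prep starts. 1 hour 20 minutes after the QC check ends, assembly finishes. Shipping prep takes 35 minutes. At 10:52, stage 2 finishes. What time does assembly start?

Shipping prep ends at 10:52 + 35 min = 11:27.
Shipping prep starts at 11:27 − 35 min = 10:52.
The QC check ends at 10:52 + 125 min = 12:57.
Assembly ends at 12:57 + 80 min = 14:17.
Assembly starts at 14:17 − 80 min = 12:57.

12:57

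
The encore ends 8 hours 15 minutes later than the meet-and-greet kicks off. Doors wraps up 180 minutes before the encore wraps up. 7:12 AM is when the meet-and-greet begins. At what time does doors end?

12:27 PM

The encore ends at 7:12 AM + 495 min = 3:27 PM.
Doors ends at 3:27 PM − 180 min = 12:27 PM.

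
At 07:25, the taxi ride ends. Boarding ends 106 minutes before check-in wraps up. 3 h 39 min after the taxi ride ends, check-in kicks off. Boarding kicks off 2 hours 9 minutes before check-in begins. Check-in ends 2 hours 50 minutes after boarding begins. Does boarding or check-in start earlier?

Check-in starts at 07:25 + 219 min = 11:04.
Boarding starts at 11:04 − 129 min = 08:55.
Boarding starts at 08:55 and check-in starts at 11:04, so boarding is first.

boarding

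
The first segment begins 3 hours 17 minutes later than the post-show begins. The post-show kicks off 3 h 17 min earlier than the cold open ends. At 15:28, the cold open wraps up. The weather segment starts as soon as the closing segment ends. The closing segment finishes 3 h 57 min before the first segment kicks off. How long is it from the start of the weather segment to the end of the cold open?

The post-show starts at 15:28 − 197 min = 12:11.
The first segment starts at 12:11 + 197 min = 15:28.
The closing segment ends at 15:28 − 237 min = 11:31.
So the weather segment starts at 11:31.
From 11:31 to 15:28 is 237 minutes.

237 minutes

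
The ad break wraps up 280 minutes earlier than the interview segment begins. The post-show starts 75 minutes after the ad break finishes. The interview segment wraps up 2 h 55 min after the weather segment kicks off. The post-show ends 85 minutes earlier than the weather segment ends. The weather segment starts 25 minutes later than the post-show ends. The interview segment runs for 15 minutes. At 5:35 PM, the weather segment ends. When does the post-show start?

3:50 PM

The post-show ends at 5:35 PM − 85 min = 4:10 PM.
The weather segment starts at 4:10 PM + 25 min = 4:35 PM.
The interview segment ends at 4:35 PM + 175 min = 7:30 PM.
The interview segment starts at 7:30 PM − 15 min = 7:15 PM.
The ad break ends at 7:15 PM − 280 min = 2:35 PM.
The post-show starts at 2:35 PM + 75 min = 3:50 PM.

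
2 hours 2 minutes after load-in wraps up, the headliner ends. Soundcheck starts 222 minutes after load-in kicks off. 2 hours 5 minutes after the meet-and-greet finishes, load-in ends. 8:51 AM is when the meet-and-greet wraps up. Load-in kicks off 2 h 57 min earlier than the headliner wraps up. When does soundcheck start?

1:43 PM

Load-in ends at 8:51 AM + 125 min = 10:56 AM.
The headliner ends at 10:56 AM + 122 min = 12:58 PM.
Load-in starts at 12:58 PM − 177 min = 10:01 AM.
Soundcheck starts at 10:01 AM + 222 min = 1:43 PM.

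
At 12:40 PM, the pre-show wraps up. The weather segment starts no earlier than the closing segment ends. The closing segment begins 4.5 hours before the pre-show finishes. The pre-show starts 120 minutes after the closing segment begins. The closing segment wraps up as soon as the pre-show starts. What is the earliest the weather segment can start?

The closing segment starts at 12:40 PM − 270 min = 8:10 AM.
The pre-show starts at 8:10 AM + 120 min = 10:10 AM.
So the closing segment ends at 10:10 AM.
The weather segment is bounded by the closing segment, so the earliest it can start is 10:10 AM.

10:10 AM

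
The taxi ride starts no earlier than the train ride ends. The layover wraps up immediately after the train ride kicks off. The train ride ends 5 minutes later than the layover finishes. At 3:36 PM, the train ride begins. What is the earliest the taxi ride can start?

The layover ends at 3:36 PM.
The train ride ends at 3:36 PM + 5 min = 3:41 PM.
The taxi ride is bounded by the train ride, so the earliest it can start is 3:41 PM.

3:41 PM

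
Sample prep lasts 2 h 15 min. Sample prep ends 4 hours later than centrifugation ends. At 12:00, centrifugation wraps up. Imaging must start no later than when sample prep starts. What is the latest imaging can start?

Sample prep ends at 12:00 + 240 min = 16:00.
Sample prep starts at 16:00 − 135 min = 13:45.
Imaging is bounded by sample prep, so the latest it can start is 13:45.

13:45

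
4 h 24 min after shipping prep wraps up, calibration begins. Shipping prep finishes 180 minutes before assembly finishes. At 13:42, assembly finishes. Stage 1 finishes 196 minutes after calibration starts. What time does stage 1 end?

18:22

Shipping prep ends at 13:42 − 180 min = 10:42.
Calibration starts at 10:42 + 264 min = 15:06.
Stage 1 ends at 15:06 + 196 min = 18:22.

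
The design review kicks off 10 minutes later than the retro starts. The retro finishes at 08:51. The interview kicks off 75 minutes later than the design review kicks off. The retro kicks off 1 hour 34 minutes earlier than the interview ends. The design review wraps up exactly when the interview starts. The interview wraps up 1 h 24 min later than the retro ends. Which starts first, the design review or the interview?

The interview ends at 08:51 + 84 min = 10:15.
The retro starts at 10:15 − 94 min = 08:41.
The design review starts at 08:41 + 10 min = 08:51.
The interview starts at 08:51 + 75 min = 10:06.
The design review starts at 08:51 and the interview starts at 10:06, so the design review is first.

the design review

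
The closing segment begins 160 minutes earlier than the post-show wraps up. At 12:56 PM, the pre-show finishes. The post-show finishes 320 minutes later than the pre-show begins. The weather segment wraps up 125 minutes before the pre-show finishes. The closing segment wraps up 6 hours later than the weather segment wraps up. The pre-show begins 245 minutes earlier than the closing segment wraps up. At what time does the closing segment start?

The weather segment ends at 12:56 PM − 125 min = 10:51 AM.
The closing segment ends at 10:51 AM + 360 min = 4:51 PM.
The pre-show starts at 4:51 PM − 245 min = 12:46 PM.
The post-show ends at 12:46 PM + 320 min = 6:06 PM.
The closing segment starts at 6:06 PM − 160 min = 3:26 PM.

3:26 PM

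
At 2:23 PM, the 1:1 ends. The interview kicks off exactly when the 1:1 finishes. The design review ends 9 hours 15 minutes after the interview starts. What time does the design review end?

11:38 PM

The interview starts at 2:23 PM.
The design review ends at 2:23 PM + 555 min = 11:38 PM.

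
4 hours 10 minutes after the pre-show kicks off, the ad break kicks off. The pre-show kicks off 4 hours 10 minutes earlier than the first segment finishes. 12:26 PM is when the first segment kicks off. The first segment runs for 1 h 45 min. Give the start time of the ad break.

The first segment ends at 12:26 PM + 105 min = 2:11 PM.
The pre-show starts at 2:11 PM − 250 min = 10:01 AM.
The ad break starts at 10:01 AM + 250 min = 2:11 PM.

2:11 PM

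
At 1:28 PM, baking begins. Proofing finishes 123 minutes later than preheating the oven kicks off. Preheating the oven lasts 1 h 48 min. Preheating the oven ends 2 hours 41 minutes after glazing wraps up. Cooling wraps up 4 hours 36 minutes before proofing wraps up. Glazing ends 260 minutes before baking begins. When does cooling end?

7:28 AM

Glazing ends at 1:28 PM − 260 min = 9:08 AM.
Preheating the oven ends at 9:08 AM + 161 min = 11:49 AM.
Preheating the oven starts at 11:49 AM − 108 min = 10:01 AM.
Proofing ends at 10:01 AM + 123 min = 12:04 PM.
Cooling ends at 12:04 PM − 276 min = 7:28 AM.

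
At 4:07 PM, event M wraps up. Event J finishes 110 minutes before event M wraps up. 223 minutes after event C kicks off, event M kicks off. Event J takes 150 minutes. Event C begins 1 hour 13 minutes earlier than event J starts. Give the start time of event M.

Event J ends at 4:07 PM − 110 min = 2:17 PM.
Event J starts at 2:17 PM − 150 min = 11:47 AM.
Event C starts at 11:47 AM − 73 min = 10:34 AM.
Event M starts at 10:34 AM + 223 min = 2:17 PM.

2:17 PM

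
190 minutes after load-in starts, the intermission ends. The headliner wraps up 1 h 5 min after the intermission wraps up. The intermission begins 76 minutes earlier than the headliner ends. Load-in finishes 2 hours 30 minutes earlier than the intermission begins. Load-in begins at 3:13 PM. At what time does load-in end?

3:42 PM

The intermission ends at 3:13 PM + 190 min = 6:23 PM.
The headliner ends at 6:23 PM + 65 min = 7:28 PM.
The intermission starts at 7:28 PM − 76 min = 6:12 PM.
Load-in ends at 6:12 PM − 150 min = 3:42 PM.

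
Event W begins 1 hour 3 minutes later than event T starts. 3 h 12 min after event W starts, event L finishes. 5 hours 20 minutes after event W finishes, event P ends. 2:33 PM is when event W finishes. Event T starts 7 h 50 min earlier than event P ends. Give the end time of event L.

Event P ends at 2:33 PM + 320 min = 7:53 PM.
Event T starts at 7:53 PM − 470 min = 12:03 PM.
Event W starts at 12:03 PM + 63 min = 1:06 PM.
Event L ends at 1:06 PM + 192 min = 4:18 PM.

4:18 PM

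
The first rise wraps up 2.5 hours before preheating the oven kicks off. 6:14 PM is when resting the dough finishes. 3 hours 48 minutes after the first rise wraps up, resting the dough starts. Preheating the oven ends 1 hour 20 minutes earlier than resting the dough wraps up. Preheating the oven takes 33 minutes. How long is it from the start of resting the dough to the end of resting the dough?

35 minutes

Preheating the oven ends at 6:14 PM − 80 min = 4:54 PM.
Preheating the oven starts at 4:54 PM − 33 min = 4:21 PM.
The first rise ends at 4:21 PM − 150 min = 1:51 PM.
Resting the dough starts at 1:51 PM + 228 min = 5:39 PM.
From 5:39 PM to 6:14 PM is 35 minutes.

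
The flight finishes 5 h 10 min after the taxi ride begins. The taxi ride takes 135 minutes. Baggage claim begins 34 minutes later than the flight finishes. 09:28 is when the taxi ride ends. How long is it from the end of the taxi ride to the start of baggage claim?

209 minutes

The taxi ride starts at 09:28 − 135 min = 07:13.
The flight ends at 07:13 + 310 min = 12:23.
Baggage claim starts at 12:23 + 34 min = 12:57.
From 09:28 to 12:57 is 209 minutes.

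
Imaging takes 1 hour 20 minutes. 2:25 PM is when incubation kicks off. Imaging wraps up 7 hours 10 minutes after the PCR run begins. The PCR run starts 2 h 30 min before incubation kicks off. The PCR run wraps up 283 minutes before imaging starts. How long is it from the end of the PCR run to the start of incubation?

The PCR run starts at 2:25 PM − 150 min = 11:55 AM.
Imaging ends at 11:55 AM + 430 min = 7:05 PM.
Imaging starts at 7:05 PM − 80 min = 5:45 PM.
The PCR run ends at 5:45 PM − 283 min = 1:02 PM.
From 1:02 PM to 2:25 PM is 1 h 23 min.

1 h 23 min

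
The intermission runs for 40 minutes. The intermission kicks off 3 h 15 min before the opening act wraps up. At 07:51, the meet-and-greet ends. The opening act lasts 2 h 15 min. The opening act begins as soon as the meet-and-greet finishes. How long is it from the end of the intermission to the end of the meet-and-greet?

The opening act starts at 07:51.
The opening act ends at 07:51 + 135 min = 10:06.
The intermission starts at 10:06 − 195 min = 06:51.
The intermission ends at 06:51 + 40 min = 07:31.
From 07:31 to 07:51 is 20 minutes.

20 minutes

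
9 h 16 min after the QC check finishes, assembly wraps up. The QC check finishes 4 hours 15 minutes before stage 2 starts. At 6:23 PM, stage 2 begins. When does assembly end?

11:24 PM

The QC check ends at 6:23 PM − 255 min = 2:08 PM.
Assembly ends at 2:08 PM + 556 min = 11:24 PM.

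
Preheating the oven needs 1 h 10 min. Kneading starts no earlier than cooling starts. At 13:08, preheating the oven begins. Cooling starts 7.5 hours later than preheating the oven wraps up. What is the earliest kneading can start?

Preheating the oven ends at 13:08 + 70 min = 14:18.
Cooling starts at 14:18 + 450 min = 21:48.
Kneading is bounded by cooling, so the earliest it can start is 21:48.

21:48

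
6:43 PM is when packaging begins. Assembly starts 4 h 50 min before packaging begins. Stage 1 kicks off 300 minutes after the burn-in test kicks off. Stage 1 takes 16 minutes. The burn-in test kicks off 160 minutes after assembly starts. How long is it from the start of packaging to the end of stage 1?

3 hours 6 minutes

Assembly starts at 6:43 PM − 290 min = 1:53 PM.
The burn-in test starts at 1:53 PM + 160 min = 4:33 PM.
Stage 1 starts at 4:33 PM + 300 min = 9:33 PM.
Stage 1 ends at 9:33 PM + 16 min = 9:49 PM.
From 6:43 PM to 9:49 PM is 3 hours 6 minutes.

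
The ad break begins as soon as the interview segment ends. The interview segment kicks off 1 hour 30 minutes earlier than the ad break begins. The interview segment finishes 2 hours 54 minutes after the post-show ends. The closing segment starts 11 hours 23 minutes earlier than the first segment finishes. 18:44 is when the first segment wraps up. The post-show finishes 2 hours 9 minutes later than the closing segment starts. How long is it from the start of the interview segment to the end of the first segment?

The closing segment starts at 18:44 − 683 min = 07:21.
The post-show ends at 07:21 + 129 min = 09:30.
The interview segment ends at 09:30 + 174 min = 12:24.
So the ad break starts at 12:24.
The interview segment starts at 12:24 − 90 min = 10:54.
From 10:54 to 18:44 is 7 h 50 min.

7 h 50 min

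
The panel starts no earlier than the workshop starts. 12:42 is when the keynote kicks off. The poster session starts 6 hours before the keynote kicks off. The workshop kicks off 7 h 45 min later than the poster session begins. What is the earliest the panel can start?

The poster session starts at 12:42 − 360 min = 06:42.
The workshop starts at 06:42 + 465 min = 14:27.
The panel is bounded by the workshop, so the earliest it can start is 14:27.

14:27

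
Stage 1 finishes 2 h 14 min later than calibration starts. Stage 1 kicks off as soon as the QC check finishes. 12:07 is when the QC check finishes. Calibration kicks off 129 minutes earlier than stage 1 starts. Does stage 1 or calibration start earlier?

calibration

Stage 1 starts at 12:07.
Calibration starts at 12:07 − 129 min = 09:58.
Stage 1 starts at 12:07 and calibration starts at 09:58, so calibration is first.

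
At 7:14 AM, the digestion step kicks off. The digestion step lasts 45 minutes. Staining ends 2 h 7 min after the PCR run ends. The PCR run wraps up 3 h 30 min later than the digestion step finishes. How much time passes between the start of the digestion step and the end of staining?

The digestion step ends at 7:14 AM + 45 min = 7:59 AM.
The PCR run ends at 7:59 AM + 210 min = 11:29 AM.
Staining ends at 11:29 AM + 127 min = 1:36 PM.
From 7:14 AM to 1:36 PM is 6 hours 22 minutes.

6 hours 22 minutes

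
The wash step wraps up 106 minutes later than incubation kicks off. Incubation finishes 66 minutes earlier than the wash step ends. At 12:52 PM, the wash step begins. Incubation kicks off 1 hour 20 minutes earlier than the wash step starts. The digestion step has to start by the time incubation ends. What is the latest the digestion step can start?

Incubation starts at 12:52 PM − 80 min = 11:32 AM.
The wash step ends at 11:32 AM + 106 min = 1:18 PM.
Incubation ends at 1:18 PM − 66 min = 12:12 PM.
The digestion step is bounded by incubation, so the latest it can start is 12:12 PM.

12:12 PM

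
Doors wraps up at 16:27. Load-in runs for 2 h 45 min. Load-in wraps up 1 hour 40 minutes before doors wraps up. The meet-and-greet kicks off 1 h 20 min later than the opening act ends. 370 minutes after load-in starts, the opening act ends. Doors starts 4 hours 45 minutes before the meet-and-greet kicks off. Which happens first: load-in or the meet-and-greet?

Load-in ends at 16:27 − 100 min = 14:47.
Load-in starts at 14:47 − 165 min = 12:02.
The opening act ends at 12:02 + 370 min = 18:12.
The meet-and-greet starts at 18:12 + 80 min = 19:32.
Load-in starts at 12:02 and the meet-and-greet starts at 19:32, so load-in is first.

load-in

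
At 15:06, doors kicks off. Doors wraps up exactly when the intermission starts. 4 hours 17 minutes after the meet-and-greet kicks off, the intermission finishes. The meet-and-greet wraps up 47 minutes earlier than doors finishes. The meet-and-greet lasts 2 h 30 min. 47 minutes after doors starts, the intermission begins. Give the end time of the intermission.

The intermission starts at 15:06 + 47 min = 15:53.
So doors ends at 15:53.
The meet-and-greet ends at 15:53 − 47 min = 15:06.
The meet-and-greet starts at 15:06 − 150 min = 12:36.
The intermission ends at 12:36 + 257 min = 16:53.

16:53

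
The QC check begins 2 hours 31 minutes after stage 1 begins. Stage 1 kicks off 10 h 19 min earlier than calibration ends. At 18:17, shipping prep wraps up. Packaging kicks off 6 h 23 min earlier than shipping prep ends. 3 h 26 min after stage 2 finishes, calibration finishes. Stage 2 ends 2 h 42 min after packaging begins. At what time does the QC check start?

Packaging starts at 18:17 − 383 min = 11:54.
Stage 2 ends at 11:54 + 162 min = 14:36.
Calibration ends at 14:36 + 206 min = 18:02.
Stage 1 starts at 18:02 − 619 min = 07:43.
The QC check starts at 07:43 + 151 min = 10:14.

10:14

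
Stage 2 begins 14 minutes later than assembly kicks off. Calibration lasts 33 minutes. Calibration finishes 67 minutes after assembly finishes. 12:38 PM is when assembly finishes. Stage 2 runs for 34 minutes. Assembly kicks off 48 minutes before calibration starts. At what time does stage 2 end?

Calibration ends at 12:38 PM + 67 min = 1:45 PM.
Calibration starts at 1:45 PM − 33 min = 1:12 PM.
Assembly starts at 1:12 PM − 48 min = 12:24 PM.
Stage 2 starts at 12:24 PM + 14 min = 12:38 PM.
Stage 2 ends at 12:38 PM + 34 min = 1:12 PM.

1:12 PM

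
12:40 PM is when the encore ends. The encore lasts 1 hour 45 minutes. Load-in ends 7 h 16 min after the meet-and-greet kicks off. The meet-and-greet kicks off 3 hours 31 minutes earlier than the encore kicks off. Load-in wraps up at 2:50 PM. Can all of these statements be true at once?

The encore starts at 12:40 PM − 105 min = 10:55 AM.
The meet-and-greet starts at 10:55 AM − 211 min = 7:24 AM.
Load-in ends at 7:24 AM + 436 min = 2:40 PM.
But load-in is also said to end at 2:50 PM — a 10-minute conflict.

No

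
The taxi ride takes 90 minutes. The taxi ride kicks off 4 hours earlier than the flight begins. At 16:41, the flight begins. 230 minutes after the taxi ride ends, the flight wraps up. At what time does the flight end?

18:01

The taxi ride starts at 16:41 − 240 min = 12:41.
The taxi ride ends at 12:41 + 90 min = 14:11.
The flight ends at 14:11 + 230 min = 18:01.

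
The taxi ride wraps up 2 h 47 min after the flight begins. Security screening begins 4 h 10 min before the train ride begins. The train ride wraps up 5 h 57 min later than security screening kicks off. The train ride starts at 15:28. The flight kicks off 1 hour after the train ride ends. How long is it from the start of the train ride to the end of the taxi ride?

334 minutes

Security screening starts at 15:28 − 250 min = 11:18.
The train ride ends at 11:18 + 357 min = 17:15.
The flight starts at 17:15 + 60 min = 18:15.
The taxi ride ends at 18:15 + 167 min = 21:02.
From 15:28 to 21:02 is 334 minutes.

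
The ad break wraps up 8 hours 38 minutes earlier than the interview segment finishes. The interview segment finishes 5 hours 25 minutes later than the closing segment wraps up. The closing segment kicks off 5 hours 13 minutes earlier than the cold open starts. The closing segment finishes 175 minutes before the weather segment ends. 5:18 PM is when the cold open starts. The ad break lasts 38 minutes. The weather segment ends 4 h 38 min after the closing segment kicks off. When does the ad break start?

The closing segment starts at 5:18 PM − 313 min = 12:05 PM.
The weather segment ends at 12:05 PM + 278 min = 4:43 PM.
The closing segment ends at 4:43 PM − 175 min = 1:48 PM.
The interview segment ends at 1:48 PM + 325 min = 7:13 PM.
The ad break ends at 7:13 PM − 518 min = 10:35 AM.
The ad break starts at 10:35 AM − 38 min = 9:57 AM.

9:57 AM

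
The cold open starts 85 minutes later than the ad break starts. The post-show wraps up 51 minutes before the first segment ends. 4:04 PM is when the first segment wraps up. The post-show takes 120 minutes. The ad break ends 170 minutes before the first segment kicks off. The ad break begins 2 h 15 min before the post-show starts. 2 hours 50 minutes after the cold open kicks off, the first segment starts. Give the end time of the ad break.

The post-show ends at 4:04 PM − 51 min = 3:13 PM.
The post-show starts at 3:13 PM − 120 min = 1:13 PM.
The ad break starts at 1:13 PM − 135 min = 10:58 AM.
The cold open starts at 10:58 AM + 85 min = 12:23 PM.
The first segment starts at 12:23 PM + 170 min = 3:13 PM.
The ad break ends at 3:13 PM − 170 min = 12:23 PM.

12:23 PM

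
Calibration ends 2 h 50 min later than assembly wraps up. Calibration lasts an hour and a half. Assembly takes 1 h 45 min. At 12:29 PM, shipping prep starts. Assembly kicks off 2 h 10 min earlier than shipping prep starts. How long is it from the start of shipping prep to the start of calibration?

Assembly starts at 12:29 PM − 130 min = 10:19 AM.
Assembly ends at 10:19 AM + 105 min = 12:04 PM.
Calibration ends at 12:04 PM + 170 min = 2:54 PM.
Calibration starts at 2:54 PM − 90 min = 1:24 PM.
From 12:29 PM to 1:24 PM is 55 minutes.

55 minutes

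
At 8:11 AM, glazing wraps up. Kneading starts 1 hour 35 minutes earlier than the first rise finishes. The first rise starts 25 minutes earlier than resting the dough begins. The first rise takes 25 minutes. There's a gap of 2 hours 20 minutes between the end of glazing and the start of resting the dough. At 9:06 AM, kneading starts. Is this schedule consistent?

Resting the dough starts at 8:11 AM + 140 min = 10:31 AM.
The first rise starts at 10:31 AM − 25 min = 10:06 AM.
The first rise ends at 10:06 AM + 25 min = 10:31 AM.
Kneading starts at 10:31 AM − 95 min = 8:56 AM.
But kneading is also said to start at 9:06 AM — a 10-minute conflict.

No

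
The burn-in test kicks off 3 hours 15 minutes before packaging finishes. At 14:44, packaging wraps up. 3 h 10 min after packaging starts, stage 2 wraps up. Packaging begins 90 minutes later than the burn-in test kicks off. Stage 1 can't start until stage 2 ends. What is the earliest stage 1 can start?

The burn-in test starts at 14:44 − 195 min = 11:29.
Packaging starts at 11:29 + 90 min = 12:59.
Stage 2 ends at 12:59 + 190 min = 16:09.
Stage 1 is bounded by stage 2, so the earliest it can start is 16:09.

16:09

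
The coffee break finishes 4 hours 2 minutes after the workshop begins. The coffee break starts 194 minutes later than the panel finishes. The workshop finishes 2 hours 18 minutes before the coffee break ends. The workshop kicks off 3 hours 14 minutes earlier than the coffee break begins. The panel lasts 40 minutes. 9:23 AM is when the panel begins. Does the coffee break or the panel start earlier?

the panel

The panel ends at 9:23 AM + 40 min = 10:03 AM.
The coffee break starts at 10:03 AM + 194 min = 1:17 PM.
The coffee break starts at 1:17 PM and the panel starts at 9:23 AM, so the panel is first.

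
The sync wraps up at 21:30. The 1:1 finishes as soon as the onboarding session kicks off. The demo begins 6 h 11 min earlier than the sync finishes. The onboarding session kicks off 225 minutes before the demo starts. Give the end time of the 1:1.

11:34

The demo starts at 21:30 − 371 min = 15:19.
The onboarding session starts at 15:19 − 225 min = 11:34.
So the 1:1 ends at 11:34.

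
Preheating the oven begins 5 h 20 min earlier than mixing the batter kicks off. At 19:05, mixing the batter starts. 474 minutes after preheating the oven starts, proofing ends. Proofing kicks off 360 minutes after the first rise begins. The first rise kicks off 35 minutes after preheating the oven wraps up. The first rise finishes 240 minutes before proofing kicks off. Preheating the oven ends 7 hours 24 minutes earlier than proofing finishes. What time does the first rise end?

16:50

Preheating the oven starts at 19:05 − 320 min = 13:45.
Proofing ends at 13:45 + 474 min = 21:39.
Preheating the oven ends at 21:39 − 444 min = 14:15.
The first rise starts at 14:15 + 35 min = 14:50.
Proofing starts at 14:50 + 360 min = 20:50.
The first rise ends at 20:50 − 240 min = 16:50.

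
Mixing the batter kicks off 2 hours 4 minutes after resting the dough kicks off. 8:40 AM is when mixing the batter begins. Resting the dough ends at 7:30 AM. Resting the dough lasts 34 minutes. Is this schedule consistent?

No

Resting the dough starts at 7:30 AM − 34 min = 6:56 AM.
Mixing the batter starts at 6:56 AM + 124 min = 9:00 AM.
But mixing the batter is also said to start at 8:40 AM — a 20-minute conflict.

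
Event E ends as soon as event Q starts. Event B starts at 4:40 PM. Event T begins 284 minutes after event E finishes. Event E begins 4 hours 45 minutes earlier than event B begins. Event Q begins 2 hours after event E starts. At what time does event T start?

Event E starts at 4:40 PM − 285 min = 11:55 AM.
Event Q starts at 11:55 AM + 120 min = 1:55 PM.
So event E ends at 1:55 PM.
Event T starts at 1:55 PM + 284 min = 6:39 PM.

6:39 PM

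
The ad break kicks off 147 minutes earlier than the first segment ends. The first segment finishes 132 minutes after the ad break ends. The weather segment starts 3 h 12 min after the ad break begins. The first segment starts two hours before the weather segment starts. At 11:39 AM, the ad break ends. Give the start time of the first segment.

The first segment ends at 11:39 AM + 132 min = 1:51 PM.
The ad break starts at 1:51 PM − 147 min = 11:24 AM.
The weather segment starts at 11:24 AM + 192 min = 2:36 PM.
The first segment starts at 2:36 PM − 120 min = 12:36 PM.

12:36 PM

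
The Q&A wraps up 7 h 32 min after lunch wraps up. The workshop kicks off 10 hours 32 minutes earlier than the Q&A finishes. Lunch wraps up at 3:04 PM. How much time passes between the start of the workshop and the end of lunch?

The Q&A ends at 3:04 PM + 452 min = 10:36 PM.
The workshop starts at 10:36 PM − 632 min = 12:04 PM.
From 12:04 PM to 3:04 PM is 180 minutes.

180 minutes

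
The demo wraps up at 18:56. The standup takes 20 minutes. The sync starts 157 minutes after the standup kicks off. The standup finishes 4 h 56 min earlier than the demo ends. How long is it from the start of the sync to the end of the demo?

The standup ends at 18:56 − 296 min = 14:00.
The standup starts at 14:00 − 20 min = 13:40.
The sync starts at 13:40 + 157 min = 16:17.
From 16:17 to 18:56 is 2 h 39 min.

2 h 39 min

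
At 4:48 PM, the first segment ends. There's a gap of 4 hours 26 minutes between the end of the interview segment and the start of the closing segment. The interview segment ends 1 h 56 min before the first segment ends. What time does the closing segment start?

The interview segment ends at 4:48 PM − 116 min = 2:52 PM.
The closing segment starts at 2:52 PM + 266 min = 7:18 PM.

7:18 PM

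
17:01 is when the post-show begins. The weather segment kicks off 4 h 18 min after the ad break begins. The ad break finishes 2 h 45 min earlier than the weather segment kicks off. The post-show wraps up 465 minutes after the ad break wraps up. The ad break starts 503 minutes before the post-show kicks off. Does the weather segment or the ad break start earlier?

The ad break starts at 17:01 − 503 min = 08:38.
The weather segment starts at 08:38 + 258 min = 12:56.
The weather segment starts at 12:56 and the ad break starts at 08:38, so the ad break is first.

the ad break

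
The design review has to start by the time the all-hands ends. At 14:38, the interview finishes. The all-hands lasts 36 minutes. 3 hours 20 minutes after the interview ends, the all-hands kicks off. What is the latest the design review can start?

The all-hands starts at 14:38 + 200 min = 17:58.
The all-hands ends at 17:58 + 36 min = 18:34.
The design review is bounded by the all-hands, so the latest it can start is 18:34.

18:34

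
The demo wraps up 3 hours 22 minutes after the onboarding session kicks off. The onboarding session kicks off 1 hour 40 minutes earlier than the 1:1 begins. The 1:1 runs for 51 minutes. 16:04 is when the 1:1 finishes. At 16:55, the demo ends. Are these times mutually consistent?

Yes

The 1:1 starts at 16:04 − 51 min = 15:13.
The onboarding session starts at 15:13 − 100 min = 13:33.
The demo ends at 13:33 + 202 min = 16:55.
That matches the stated 16:55, so the schedule is consistent.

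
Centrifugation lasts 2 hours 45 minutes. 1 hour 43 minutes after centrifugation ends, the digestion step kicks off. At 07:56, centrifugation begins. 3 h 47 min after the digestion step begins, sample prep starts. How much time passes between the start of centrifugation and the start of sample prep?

Centrifugation ends at 07:56 + 165 min = 10:41.
The digestion step starts at 10:41 + 103 min = 12:24.
Sample prep starts at 12:24 + 227 min = 16:11.
From 07:56 to 16:11 is 495 minutes.

495 minutes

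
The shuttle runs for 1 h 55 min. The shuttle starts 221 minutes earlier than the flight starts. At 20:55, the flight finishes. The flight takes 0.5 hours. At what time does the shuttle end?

18:39

The flight starts at 20:55 − 30 min = 20:25.
The shuttle starts at 20:25 − 221 min = 16:44.
The shuttle ends at 16:44 + 115 min = 18:39.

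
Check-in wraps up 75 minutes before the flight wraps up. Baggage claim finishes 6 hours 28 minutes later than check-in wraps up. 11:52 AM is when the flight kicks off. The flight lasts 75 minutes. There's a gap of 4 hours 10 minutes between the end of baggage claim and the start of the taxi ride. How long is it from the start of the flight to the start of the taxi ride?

10 hours 38 minutes

The flight ends at 11:52 AM + 75 min = 1:07 PM.
Check-in ends at 1:07 PM − 75 min = 11:52 AM.
Baggage claim ends at 11:52 AM + 388 min = 6:20 PM.
The taxi ride starts at 6:20 PM + 250 min = 10:30 PM.
From 11:52 AM to 10:30 PM is 10 hours 38 minutes.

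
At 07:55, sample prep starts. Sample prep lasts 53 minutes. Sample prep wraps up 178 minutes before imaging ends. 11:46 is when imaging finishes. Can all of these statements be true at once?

Sample prep ends at 11:46 − 178 min = 08:48.
Sample prep starts at 08:48 − 53 min = 07:55.
That matches the stated 07:55, so the schedule is consistent.

Yes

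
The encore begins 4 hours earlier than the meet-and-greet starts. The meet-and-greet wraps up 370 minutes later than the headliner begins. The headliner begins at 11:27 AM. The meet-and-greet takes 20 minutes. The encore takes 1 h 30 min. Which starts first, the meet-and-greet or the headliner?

the headliner

The meet-and-greet ends at 11:27 AM + 370 min = 5:37 PM.
The meet-and-greet starts at 5:37 PM − 20 min = 5:17 PM.
The meet-and-greet starts at 5:17 PM and the headliner starts at 11:27 AM, so the headliner is first.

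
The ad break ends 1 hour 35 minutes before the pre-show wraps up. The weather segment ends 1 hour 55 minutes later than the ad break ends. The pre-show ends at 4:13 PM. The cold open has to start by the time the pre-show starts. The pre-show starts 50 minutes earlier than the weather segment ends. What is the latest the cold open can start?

The ad break ends at 4:13 PM − 95 min = 2:38 PM.
The weather segment ends at 2:38 PM + 115 min = 4:33 PM.
The pre-show starts at 4:33 PM − 50 min = 3:43 PM.
The cold open is bounded by the pre-show, so the latest it can start is 3:43 PM.

3:43 PM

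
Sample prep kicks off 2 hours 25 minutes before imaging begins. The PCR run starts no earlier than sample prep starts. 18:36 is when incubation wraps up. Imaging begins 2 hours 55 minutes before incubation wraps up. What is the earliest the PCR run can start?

13:16

Imaging starts at 18:36 − 175 min = 15:41.
Sample prep starts at 15:41 − 145 min = 13:16.
The PCR run is bounded by sample prep, so the earliest it can start is 13:16.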